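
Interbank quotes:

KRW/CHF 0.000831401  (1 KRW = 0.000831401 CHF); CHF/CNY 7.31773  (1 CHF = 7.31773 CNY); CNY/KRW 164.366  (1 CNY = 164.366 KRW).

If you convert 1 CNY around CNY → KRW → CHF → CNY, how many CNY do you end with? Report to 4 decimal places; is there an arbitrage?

Around CNY → KRW → CHF → CNY: 1 × 164.366 × 0.000831401 × 7.31773 = 0.999997
Product ≈ 1 (deviation 0.000%, within rounding noise).

1.0000 (no arbitrage)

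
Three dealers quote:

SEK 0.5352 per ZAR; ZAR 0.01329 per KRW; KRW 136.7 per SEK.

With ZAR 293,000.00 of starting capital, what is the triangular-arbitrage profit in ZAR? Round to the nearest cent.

Profit: ZAR 8,340.86

Profitable loop is ZAR → KRW → SEK → ZAR:
ZAR 293,000.00 ÷ 0.01329 = KRW 22,046,652
KRW 22,046,652 ÷ 136.7 = SEK 161,277.63
SEK 161,277.63 ÷ 0.5352 = ZAR 301,340.86
Profit = ZAR 301,340.86 − ZAR 293,000.00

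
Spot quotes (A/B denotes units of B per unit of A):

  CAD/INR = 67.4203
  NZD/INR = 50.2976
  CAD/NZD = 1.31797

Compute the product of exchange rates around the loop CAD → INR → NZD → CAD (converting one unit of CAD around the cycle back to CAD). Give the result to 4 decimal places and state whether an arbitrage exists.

1.0170 (arbitrage exists)

Around CAD → INR → NZD → CAD: 1 × 67.4203 ÷ 50.2976 ÷ 1.31797 = 1.017040
Product > 1; profitable direction is CAD → INR → NZD → CAD.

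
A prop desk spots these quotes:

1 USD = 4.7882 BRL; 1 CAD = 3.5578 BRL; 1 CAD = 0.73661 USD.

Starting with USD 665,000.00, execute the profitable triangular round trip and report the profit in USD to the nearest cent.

Profitable loop is USD → CAD → BRL → USD:
USD 665,000.00 ÷ 0.73661 = CAD 902,784.38
CAD 902,784.38 × 3.5578 = BRL 3,211,926.26
BRL 3,211,926.26 ÷ 4.7882 = USD 670,800.35
Profit = USD 670,800.35 − USD 665,000.00

Profit: USD 5,800.35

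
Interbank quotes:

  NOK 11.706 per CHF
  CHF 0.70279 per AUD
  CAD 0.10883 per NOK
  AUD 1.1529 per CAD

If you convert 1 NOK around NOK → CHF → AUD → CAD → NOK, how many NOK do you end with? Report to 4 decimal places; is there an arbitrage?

0.9688 (arbitrage exists)

Around NOK → CHF → AUD → CAD → NOK: 1 ÷ 11.706 ÷ 0.70279 ÷ 1.1529 ÷ 0.10883 = 0.968781
Product < 1; profitable direction is NOK → CAD → AUD → CHF → NOK.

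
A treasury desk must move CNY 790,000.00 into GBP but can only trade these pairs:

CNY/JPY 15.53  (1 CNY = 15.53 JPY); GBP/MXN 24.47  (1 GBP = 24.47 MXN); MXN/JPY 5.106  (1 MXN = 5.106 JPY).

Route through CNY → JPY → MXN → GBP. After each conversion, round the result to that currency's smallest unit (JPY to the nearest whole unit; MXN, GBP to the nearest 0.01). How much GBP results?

GBP 98,193.73

CNY 790,000.00 × 15.53 = JPY 12,268,700
JPY 12,268,700 ÷ 5.106 = MXN 2,402,800.63
MXN 2,402,800.63 ÷ 24.47 = GBP 98,193.73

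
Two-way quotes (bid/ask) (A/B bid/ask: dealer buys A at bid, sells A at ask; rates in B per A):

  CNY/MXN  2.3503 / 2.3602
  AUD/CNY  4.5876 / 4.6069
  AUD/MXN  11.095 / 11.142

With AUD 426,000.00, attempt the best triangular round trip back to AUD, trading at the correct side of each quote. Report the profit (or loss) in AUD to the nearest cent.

Best loop AUD → MXN → CNY → AUD:
AUD 426,000.00 × 11.095 (sell AUD at bid) = MXN 4,726,470.00
MXN 4,726,470.00 ÷ 2.3602 (buy CNY at ask) = CNY 2,002,571.82
CNY 2,002,571.82 ÷ 4.6069 (buy AUD at ask) = AUD 434,689.66

Net profit: AUD 8,689.66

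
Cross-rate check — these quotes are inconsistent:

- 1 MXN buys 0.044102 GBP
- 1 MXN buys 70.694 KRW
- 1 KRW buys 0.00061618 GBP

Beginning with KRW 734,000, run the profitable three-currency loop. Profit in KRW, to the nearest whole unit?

Profitable loop is KRW → MXN → GBP → KRW:
KRW 734,000 ÷ 70.694 = MXN 10,382.78
MXN 10,382.78 × 0.044102 = GBP 457.90
GBP 457.90 ÷ 0.00061618 = KRW 743,129
Profit = KRW 743,129 − KRW 734,000

Profit: KRW 9,129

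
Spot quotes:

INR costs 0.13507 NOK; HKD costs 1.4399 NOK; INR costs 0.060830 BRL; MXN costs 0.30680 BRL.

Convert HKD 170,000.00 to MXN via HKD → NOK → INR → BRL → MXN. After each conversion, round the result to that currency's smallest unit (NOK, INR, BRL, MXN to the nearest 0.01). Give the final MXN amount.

MXN 359,322.82

HKD 170,000.00 × 1.4399 = NOK 244,783.00
NOK 244,783.00 ÷ 0.13507 = INR 1,812,267.71
INR 1,812,267.71 × 0.060830 = BRL 110,240.24
BRL 110,240.24 ÷ 0.30680 = MXN 359,322.82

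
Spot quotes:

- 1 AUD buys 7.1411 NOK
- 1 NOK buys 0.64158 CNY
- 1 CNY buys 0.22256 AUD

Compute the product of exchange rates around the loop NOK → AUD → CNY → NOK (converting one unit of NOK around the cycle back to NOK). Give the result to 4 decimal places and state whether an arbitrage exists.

Around NOK → AUD → CNY → NOK: 1 ÷ 7.1411 ÷ 0.22256 ÷ 0.64158 = 0.980702
Product < 1; profitable direction is NOK → CNY → AUD → NOK.

0.9807 (arbitrage exists)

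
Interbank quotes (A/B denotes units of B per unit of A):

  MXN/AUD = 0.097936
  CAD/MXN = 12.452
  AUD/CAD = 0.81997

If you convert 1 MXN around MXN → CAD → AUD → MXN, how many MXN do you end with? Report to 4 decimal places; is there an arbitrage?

Around MXN → CAD → AUD → MXN: 1 ÷ 12.452 ÷ 0.81997 ÷ 0.097936 = 1.000047
Product ≈ 1 (deviation 0.005%, within rounding noise).

1.0000 (no arbitrage)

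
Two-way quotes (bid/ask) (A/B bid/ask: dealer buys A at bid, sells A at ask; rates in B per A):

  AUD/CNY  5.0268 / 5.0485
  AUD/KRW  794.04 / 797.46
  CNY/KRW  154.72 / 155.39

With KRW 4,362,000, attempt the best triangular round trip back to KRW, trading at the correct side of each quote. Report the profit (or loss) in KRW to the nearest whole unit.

Best loop KRW → CNY → AUD → KRW:
KRW 4,362,000 ÷ 155.39 (buy CNY at ask) = CNY 28,071.30
CNY 28,071.30 ÷ 5.0485 (buy AUD at ask) = AUD 5,560.33
AUD 5,560.33 × 794.04 (sell AUD at bid) = KRW 4,415,121

Net profit: KRW 53,121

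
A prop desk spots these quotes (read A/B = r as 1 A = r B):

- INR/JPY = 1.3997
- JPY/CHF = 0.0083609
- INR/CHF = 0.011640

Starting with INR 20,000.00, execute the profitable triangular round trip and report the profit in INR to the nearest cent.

Profit: INR 107.82

Profitable loop is INR → JPY → CHF → INR:
INR 20,000.00 × 1.3997 = JPY 27,994
JPY 27,994 × 0.0083609 = CHF 234.06
CHF 234.06 ÷ 0.011640 = INR 20,107.82
Profit = INR 20,107.82 − INR 20,000.00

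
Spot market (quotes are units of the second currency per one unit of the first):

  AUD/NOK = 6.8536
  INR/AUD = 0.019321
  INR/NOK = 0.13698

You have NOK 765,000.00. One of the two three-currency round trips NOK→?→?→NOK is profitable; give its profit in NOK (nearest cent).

Profitable loop is NOK → AUD → INR → NOK:
NOK 765,000.00 ÷ 6.8536 = AUD 111,620.17
AUD 111,620.17 ÷ 0.019321 = INR 5,777,142.51
INR 5,777,142.51 × 0.13698 = NOK 791,352.98
Profit = NOK 791,352.98 − NOK 765,000.00

Profit: NOK 26,352.98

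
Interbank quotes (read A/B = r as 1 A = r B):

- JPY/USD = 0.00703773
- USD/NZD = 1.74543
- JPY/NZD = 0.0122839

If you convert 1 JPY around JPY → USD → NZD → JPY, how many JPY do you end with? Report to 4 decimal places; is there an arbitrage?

1.0000 (no arbitrage)

Around JPY → USD → NZD → JPY: 1 × 0.00703773 × 1.74543 ÷ 0.0122839 = 0.999997
Product ≈ 1 (deviation 0.000%, within rounding noise).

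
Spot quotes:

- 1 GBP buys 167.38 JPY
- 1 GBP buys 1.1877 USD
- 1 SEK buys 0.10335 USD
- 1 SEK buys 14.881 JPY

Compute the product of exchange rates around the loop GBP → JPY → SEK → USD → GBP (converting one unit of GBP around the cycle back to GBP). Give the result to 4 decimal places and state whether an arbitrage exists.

0.9788 (arbitrage exists)

Around GBP → JPY → SEK → USD → GBP: 1 × 167.38 ÷ 14.881 × 0.10335 ÷ 1.1877 = 0.978758
Product < 1; profitable direction is GBP → USD → SEK → JPY → GBP.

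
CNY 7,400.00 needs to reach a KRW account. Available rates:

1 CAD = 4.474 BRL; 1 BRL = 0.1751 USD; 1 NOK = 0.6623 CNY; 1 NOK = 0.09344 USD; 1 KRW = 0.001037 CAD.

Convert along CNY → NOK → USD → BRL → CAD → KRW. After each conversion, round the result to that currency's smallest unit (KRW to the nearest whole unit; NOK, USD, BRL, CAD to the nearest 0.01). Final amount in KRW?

KRW 1,285,130

CNY 7,400.00 ÷ 0.6623 = NOK 11,173.18
NOK 11,173.18 × 0.09344 = USD 1,044.02
USD 1,044.02 ÷ 0.1751 = BRL 5,962.42
BRL 5,962.42 ÷ 4.474 = CAD 1,332.68
CAD 1,332.68 ÷ 0.001037 = KRW 1,285,130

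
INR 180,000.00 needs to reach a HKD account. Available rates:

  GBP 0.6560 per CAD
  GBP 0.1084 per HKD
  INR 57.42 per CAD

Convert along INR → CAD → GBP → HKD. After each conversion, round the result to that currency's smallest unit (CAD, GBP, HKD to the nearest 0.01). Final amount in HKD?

INR 180,000.00 ÷ 57.42 = CAD 3,134.80
CAD 3,134.80 × 0.6560 = GBP 2,056.43
GBP 2,056.43 ÷ 0.1084 = HKD 18,970.76

HKD 18,970.76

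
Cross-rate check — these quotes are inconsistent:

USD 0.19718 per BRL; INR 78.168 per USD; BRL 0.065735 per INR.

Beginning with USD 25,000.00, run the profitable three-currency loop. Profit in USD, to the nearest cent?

Profit: USD 329.61

Profitable loop is USD → INR → BRL → USD:
USD 25,000.00 × 78.168 = INR 1,954,200.00
INR 1,954,200.00 × 0.065735 = BRL 128,459.34
BRL 128,459.34 × 0.19718 = USD 25,329.61
Profit = USD 25,329.61 − USD 25,000.00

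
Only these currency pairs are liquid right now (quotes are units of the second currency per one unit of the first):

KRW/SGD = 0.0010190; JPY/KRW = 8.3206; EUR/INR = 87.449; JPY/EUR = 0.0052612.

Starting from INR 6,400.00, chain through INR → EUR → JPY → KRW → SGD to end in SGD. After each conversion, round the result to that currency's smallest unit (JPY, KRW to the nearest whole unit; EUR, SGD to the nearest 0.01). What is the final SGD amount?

INR 6,400.00 ÷ 87.449 = EUR 73.19
EUR 73.19 ÷ 0.0052612 = JPY 13,911
JPY 13,911 × 8.3206 = KRW 115,748
KRW 115,748 × 0.0010190 = SGD 117.95

SGD 117.95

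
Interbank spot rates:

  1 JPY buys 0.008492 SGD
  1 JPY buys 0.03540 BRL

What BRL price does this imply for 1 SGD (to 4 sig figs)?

1 SGD ÷ 0.008492 = 117.758 JPY
117.758 JPY × 0.03540 = 4.16863 BRL

SGD/BRL = 4.169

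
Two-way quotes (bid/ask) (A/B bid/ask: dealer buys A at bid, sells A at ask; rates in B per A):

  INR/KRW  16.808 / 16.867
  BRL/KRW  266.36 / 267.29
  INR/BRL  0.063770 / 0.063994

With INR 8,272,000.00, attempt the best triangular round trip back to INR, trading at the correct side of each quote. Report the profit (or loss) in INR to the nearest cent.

Net profit: INR 58,251.32

Best loop INR → BRL → KRW → INR:
INR 8,272,000.00 × 0.063770 (sell INR at bid) = BRL 527,505.44
BRL 527,505.44 × 266.36 (sell BRL at bid) = KRW 140,506,349
KRW 140,506,349 ÷ 16.867 (buy INR at ask) = INR 8,330,251.32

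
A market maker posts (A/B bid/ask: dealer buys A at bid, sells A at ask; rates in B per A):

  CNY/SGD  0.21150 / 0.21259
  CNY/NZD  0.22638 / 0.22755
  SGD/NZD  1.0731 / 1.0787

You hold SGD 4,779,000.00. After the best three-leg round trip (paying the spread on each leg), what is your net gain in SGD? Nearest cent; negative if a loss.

Net result: SGD -12,377.52 (no profitable arbitrage after spreads)

Best loop SGD → NZD → CNY → SGD:
SGD 4,779,000.00 × 1.0731 (sell SGD at bid) = NZD 5,128,344.90
NZD 5,128,344.90 ÷ 0.22755 (buy CNY at ask) = CNY 22,537,222.15
CNY 22,537,222.15 × 0.21150 (sell CNY at bid) = SGD 4,766,622.48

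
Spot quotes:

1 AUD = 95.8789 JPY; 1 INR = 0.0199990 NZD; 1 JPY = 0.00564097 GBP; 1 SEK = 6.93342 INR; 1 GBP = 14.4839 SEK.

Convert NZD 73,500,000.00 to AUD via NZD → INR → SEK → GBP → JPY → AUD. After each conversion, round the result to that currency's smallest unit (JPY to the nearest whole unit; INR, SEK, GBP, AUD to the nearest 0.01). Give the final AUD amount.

NZD 73,500,000.00 ÷ 0.0199990 = INR 3,675,183,759.19
INR 3,675,183,759.19 ÷ 6.93342 = SEK 530,067,954.80
SEK 530,067,954.80 ÷ 14.4839 = GBP 36,597,046.02
GBP 36,597,046.02 ÷ 0.00564097 = JPY 6,487,722,151
JPY 6,487,722,151 ÷ 95.8789 = AUD 67,665,796.66

AUD 67,665,796.66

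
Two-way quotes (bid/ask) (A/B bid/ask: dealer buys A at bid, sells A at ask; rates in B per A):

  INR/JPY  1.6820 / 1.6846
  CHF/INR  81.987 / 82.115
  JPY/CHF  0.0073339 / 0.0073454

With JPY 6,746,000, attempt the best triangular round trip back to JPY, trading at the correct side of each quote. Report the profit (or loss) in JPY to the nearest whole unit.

Best loop JPY → CHF → INR → JPY:
JPY 6,746,000 × 0.0073339 (sell JPY at bid) = CHF 49,474.49
CHF 49,474.49 × 81.987 (sell CHF at bid) = INR 4,056,264.96
INR 4,056,264.96 × 1.6820 (sell INR at bid) = JPY 6,822,638

Net profit: JPY 76,638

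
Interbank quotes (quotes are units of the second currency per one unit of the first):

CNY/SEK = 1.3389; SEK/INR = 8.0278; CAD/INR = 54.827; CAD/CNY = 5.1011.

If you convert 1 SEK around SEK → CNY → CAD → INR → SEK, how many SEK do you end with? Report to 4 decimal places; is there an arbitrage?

1.0000 (no arbitrage)

Around SEK → CNY → CAD → INR → SEK: 1 ÷ 1.3389 ÷ 5.1011 × 54.827 ÷ 8.0278 = 0.999968
Product ≈ 1 (deviation 0.003%, within rounding noise).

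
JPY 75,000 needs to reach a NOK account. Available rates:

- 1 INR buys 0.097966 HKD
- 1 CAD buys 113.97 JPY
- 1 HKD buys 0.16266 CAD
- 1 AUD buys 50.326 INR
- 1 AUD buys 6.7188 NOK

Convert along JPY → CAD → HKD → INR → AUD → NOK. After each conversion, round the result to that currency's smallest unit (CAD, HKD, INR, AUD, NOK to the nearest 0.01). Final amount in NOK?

JPY 75,000 ÷ 113.97 = CAD 658.07
CAD 658.07 ÷ 0.16266 = HKD 4,045.68
HKD 4,045.68 ÷ 0.097966 = INR 41,296.78
INR 41,296.78 ÷ 50.326 = AUD 820.59
AUD 820.59 × 6.7188 = NOK 5,513.38

NOK 5,513.38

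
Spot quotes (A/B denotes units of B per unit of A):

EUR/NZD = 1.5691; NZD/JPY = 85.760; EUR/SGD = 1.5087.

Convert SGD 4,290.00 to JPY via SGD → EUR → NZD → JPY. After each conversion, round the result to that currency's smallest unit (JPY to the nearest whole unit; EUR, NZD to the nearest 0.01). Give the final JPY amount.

SGD 4,290.00 ÷ 1.5087 = EUR 2,843.51
EUR 2,843.51 × 1.5691 = NZD 4,461.75
NZD 4,461.75 × 85.760 = JPY 382,640

JPY 382,640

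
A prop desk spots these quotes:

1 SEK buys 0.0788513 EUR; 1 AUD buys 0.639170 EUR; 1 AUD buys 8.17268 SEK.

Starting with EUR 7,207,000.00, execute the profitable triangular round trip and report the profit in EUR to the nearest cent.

Profitable loop is EUR → AUD → SEK → EUR:
EUR 7,207,000.00 ÷ 0.639170 = AUD 11,275,560.49
AUD 11,275,560.49 × 8.17268 = SEK 92,151,547.73
SEK 92,151,547.73 × 0.0788513 = EUR 7,266,269.34
Profit = EUR 7,266,269.34 − EUR 7,207,000.00

Profit: EUR 59,269.34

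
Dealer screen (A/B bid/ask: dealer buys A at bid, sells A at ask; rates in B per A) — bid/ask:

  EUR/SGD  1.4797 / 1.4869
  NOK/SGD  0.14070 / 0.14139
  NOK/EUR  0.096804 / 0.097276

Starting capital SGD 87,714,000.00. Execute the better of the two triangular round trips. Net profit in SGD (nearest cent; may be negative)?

Net profit: SGD 1,148,228.18

Best loop SGD → NOK → EUR → SGD:
SGD 87,714,000.00 ÷ 0.14139 (buy NOK at ask) = NOK 620,369,191.60
NOK 620,369,191.60 × 0.096804 (sell NOK at bid) = EUR 60,054,219.22
EUR 60,054,219.22 × 1.4797 (sell EUR at bid) = SGD 88,862,228.18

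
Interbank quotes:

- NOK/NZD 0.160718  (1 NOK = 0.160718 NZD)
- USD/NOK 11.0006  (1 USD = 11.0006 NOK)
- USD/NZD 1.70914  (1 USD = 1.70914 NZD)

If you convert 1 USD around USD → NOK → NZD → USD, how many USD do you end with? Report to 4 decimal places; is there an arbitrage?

Around USD → NOK → NZD → USD: 1 × 11.0006 × 0.160718 ÷ 1.70914 = 1.034435
Product > 1; profitable direction is USD → NOK → NZD → USD.

1.0344 (arbitrage exists)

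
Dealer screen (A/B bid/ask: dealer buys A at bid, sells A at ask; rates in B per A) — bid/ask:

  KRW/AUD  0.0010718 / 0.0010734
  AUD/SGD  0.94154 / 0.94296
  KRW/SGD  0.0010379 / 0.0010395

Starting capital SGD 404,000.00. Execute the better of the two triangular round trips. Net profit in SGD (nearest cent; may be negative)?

Best loop SGD → AUD → KRW → SGD:
SGD 404,000.00 ÷ 0.94296 (buy AUD at ask) = AUD 428,438.11
AUD 428,438.11 ÷ 0.0010734 (buy KRW at ask) = KRW 399,141,149
KRW 399,141,149 × 0.0010379 (sell KRW at bid) = SGD 414,268.60

Net profit: SGD 10,268.60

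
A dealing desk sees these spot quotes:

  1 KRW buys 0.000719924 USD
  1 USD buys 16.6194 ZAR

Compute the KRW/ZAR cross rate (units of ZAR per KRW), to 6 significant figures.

1 KRW × 0.000719924 = 0.000719924 USD
0.000719924 USD × 16.6194 = 0.0119647 ZAR

KRW/ZAR = 0.0119647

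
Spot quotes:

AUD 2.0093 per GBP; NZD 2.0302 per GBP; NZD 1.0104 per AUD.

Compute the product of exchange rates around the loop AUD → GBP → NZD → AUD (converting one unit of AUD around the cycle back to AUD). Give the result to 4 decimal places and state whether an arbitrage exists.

1.0000 (no arbitrage)

Around AUD → GBP → NZD → AUD: 1 ÷ 2.0093 × 2.0302 ÷ 1.0104 = 1.000002
Product ≈ 1 (deviation 0.000%, within rounding noise).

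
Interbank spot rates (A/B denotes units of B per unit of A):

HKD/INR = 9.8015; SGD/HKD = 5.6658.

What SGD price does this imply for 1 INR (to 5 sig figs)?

INR/SGD = 0.018007

1 INR ÷ 9.8015 = 0.102025 HKD
0.102025 HKD ÷ 5.6658 = 0.0180072 SGD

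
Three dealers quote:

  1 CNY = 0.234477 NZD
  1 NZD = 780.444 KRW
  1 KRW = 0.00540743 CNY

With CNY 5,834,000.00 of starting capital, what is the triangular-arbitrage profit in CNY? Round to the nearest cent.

Profitable loop is CNY → KRW → NZD → CNY:
CNY 5,834,000.00 ÷ 0.00540743 = KRW 1,078,885,903
KRW 1,078,885,903 ÷ 780.444 = NZD 1,382,400.15
NZD 1,382,400.15 ÷ 0.234477 = CNY 5,895,674.85
Profit = CNY 5,895,674.85 − CNY 5,834,000.00

Profit: CNY 61,674.85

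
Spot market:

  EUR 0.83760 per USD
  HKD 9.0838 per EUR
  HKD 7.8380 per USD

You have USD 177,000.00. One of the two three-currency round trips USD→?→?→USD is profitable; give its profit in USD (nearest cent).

Profitable loop is USD → HKD → EUR → USD:
USD 177,000.00 × 7.8380 = HKD 1,387,326.00
HKD 1,387,326.00 ÷ 9.0838 = EUR 152,725.29
EUR 152,725.29 ÷ 0.83760 = USD 182,336.79
Profit = USD 182,336.79 − USD 177,000.00

Profit: USD 5,336.79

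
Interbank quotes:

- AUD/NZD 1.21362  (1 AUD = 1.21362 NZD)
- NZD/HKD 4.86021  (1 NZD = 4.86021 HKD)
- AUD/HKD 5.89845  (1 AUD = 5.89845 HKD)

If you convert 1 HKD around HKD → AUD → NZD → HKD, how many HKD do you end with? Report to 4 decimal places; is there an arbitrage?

1.0000 (no arbitrage)

Around HKD → AUD → NZD → HKD: 1 ÷ 5.89845 × 1.21362 × 4.86021 = 1.000000
Product ≈ 1 (deviation 0.000%, within rounding noise).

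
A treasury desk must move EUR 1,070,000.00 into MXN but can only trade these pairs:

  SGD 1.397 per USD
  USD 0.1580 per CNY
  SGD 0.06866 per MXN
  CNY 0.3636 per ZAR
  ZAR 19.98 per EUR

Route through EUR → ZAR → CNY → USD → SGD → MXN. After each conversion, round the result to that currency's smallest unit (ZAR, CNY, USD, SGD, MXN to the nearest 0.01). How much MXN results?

MXN 24,989,227.50

EUR 1,070,000.00 × 19.98 = ZAR 21,378,600.00
ZAR 21,378,600.00 × 0.3636 = CNY 7,773,258.96
CNY 7,773,258.96 × 0.1580 = USD 1,228,174.92
USD 1,228,174.92 × 1.397 = SGD 1,715,760.36
SGD 1,715,760.36 ÷ 0.06866 = MXN 24,989,227.50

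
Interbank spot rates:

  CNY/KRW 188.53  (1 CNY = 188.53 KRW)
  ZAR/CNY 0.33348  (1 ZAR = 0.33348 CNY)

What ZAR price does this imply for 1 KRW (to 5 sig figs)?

1 KRW ÷ 188.53 = 0.0053042 CNY
0.0053042 CNY ÷ 0.33348 = 0.0159056 ZAR

KRW/ZAR = 0.015906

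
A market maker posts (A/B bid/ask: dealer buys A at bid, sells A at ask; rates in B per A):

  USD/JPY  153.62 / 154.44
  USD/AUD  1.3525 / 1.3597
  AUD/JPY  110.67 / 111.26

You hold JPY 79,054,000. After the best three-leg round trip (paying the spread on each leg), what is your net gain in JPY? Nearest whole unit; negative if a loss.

Best loop JPY → AUD → USD → JPY:
JPY 79,054,000 ÷ 111.26 (buy AUD at ask) = AUD 710,533.88
AUD 710,533.88 ÷ 1.3597 (buy USD at ask) = USD 522,566.66
USD 522,566.66 × 153.62 (sell USD at bid) = JPY 80,276,690

Net profit: JPY 1,222,690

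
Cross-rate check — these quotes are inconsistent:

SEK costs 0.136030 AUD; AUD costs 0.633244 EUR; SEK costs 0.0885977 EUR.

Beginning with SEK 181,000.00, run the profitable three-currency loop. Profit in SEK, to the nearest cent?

Profit: SEK 5,163.80

Profitable loop is SEK → EUR → AUD → SEK:
SEK 181,000.00 × 0.0885977 = EUR 16,036.18
EUR 16,036.18 ÷ 0.633244 = AUD 25,323.86
AUD 25,323.86 ÷ 0.136030 = SEK 186,163.80
Profit = SEK 186,163.80 − SEK 181,000.00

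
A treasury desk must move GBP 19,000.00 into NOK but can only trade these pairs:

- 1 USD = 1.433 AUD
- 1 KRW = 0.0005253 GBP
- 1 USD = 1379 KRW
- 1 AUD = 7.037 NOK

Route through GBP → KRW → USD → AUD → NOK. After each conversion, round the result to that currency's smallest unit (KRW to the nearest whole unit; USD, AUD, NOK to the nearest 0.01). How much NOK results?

GBP 19,000.00 ÷ 0.0005253 = KRW 36,169,808
KRW 36,169,808 ÷ 1379 = USD 26,229.01
USD 26,229.01 × 1.433 = AUD 37,586.17
AUD 37,586.17 × 7.037 = NOK 264,493.88

NOK 264,493.88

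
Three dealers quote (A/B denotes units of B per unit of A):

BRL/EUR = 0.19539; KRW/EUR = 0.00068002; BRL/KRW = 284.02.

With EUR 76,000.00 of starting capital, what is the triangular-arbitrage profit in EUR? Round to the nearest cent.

Profit: EUR 885.65

Profitable loop is EUR → KRW → BRL → EUR:
EUR 76,000.00 ÷ 0.00068002 = KRW 111,761,419
KRW 111,761,419 ÷ 284.02 = BRL 393,498.41
BRL 393,498.41 × 0.19539 = EUR 76,885.65
Profit = EUR 76,885.65 − EUR 76,000.00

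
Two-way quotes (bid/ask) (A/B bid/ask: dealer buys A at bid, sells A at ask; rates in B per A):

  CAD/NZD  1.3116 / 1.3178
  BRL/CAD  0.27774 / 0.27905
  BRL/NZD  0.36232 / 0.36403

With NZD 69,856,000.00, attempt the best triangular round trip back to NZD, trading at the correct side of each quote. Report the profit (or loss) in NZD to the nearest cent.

Net profit: NZD 48,700.20

Best loop NZD → BRL → CAD → NZD:
NZD 69,856,000.00 ÷ 0.36403 (buy BRL at ask) = BRL 191,896,272.29
BRL 191,896,272.29 × 0.27774 (sell BRL at bid) = CAD 53,297,270.66
CAD 53,297,270.66 × 1.3116 (sell CAD at bid) = NZD 69,904,700.20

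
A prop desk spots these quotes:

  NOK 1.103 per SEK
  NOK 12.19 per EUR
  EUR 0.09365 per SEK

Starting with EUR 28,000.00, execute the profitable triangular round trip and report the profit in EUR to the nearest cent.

Profit: EUR 979.71

Profitable loop is EUR → NOK → SEK → EUR:
EUR 28,000.00 × 12.19 = NOK 341,320.00
NOK 341,320.00 ÷ 1.103 = SEK 309,446.96
SEK 309,446.96 × 0.09365 = EUR 28,979.71
Profit = EUR 28,979.71 − EUR 28,000.00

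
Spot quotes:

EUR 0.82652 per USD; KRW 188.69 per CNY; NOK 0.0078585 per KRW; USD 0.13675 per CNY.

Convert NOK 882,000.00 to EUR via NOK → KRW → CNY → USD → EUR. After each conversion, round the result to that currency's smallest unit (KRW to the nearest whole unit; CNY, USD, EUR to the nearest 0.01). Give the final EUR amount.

EUR 67,229.63

NOK 882,000.00 ÷ 0.0078585 = KRW 112,235,159
KRW 112,235,159 ÷ 188.69 = CNY 594,812.44
CNY 594,812.44 × 0.13675 = USD 81,340.60
USD 81,340.60 × 0.82652 = EUR 67,229.63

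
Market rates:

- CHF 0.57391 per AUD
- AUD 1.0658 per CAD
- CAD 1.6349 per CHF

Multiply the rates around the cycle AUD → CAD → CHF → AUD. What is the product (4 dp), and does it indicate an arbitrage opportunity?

Around AUD → CAD → CHF → AUD: 1 ÷ 1.0658 ÷ 1.6349 ÷ 0.57391 = 0.999975
Product ≈ 1 (deviation 0.002%, within rounding noise).

1.0000 (no arbitrage)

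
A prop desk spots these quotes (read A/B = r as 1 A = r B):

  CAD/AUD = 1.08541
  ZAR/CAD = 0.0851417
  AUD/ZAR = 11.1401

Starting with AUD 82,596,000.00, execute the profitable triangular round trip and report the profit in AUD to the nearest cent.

Profit: AUD 2,436,361.58

Profitable loop is AUD → ZAR → CAD → AUD:
AUD 82,596,000.00 × 11.1401 = ZAR 920,127,699.60
ZAR 920,127,699.60 × 0.0851417 = CAD 78,341,236.56
CAD 78,341,236.56 × 1.08541 = AUD 85,032,361.58
Profit = AUD 85,032,361.58 − AUD 82,596,000.00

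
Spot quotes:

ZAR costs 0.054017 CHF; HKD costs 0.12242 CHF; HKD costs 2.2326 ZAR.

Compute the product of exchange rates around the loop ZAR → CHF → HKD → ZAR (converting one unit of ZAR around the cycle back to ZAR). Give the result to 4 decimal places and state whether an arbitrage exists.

0.9851 (arbitrage exists)

Around ZAR → CHF → HKD → ZAR: 1 × 0.054017 ÷ 0.12242 × 2.2326 = 0.985120
Product < 1; profitable direction is ZAR → HKD → CHF → ZAR.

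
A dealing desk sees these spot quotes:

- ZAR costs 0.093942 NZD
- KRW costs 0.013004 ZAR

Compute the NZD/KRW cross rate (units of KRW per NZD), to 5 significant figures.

NZD/KRW = 818.58

1 NZD ÷ 0.093942 = 10.6449 ZAR
10.6449 ZAR ÷ 0.013004 = 818.584 KRW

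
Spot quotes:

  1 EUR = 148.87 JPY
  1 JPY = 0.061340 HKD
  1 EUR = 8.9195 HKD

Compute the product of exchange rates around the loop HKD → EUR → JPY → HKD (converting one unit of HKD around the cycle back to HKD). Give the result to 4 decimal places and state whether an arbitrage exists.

1.0238 (arbitrage exists)

Around HKD → EUR → JPY → HKD: 1 ÷ 8.9195 × 148.87 × 0.061340 = 1.023789
Product > 1; profitable direction is HKD → EUR → JPY → HKD.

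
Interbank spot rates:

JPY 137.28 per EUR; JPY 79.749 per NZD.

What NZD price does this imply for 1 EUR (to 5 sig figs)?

EUR/NZD = 1.7214

1 EUR × 137.28 = 137.28 JPY
137.28 JPY ÷ 79.749 = 1.7214 NZD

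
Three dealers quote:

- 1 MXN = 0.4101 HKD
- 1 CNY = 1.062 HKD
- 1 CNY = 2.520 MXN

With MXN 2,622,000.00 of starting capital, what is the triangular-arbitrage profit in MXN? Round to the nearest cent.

Profitable loop is MXN → CNY → HKD → MXN:
MXN 2,622,000.00 ÷ 2.520 = CNY 1,040,476.19
CNY 1,040,476.19 × 1.062 = HKD 1,104,985.71
HKD 1,104,985.71 ÷ 0.4101 = MXN 2,694,429.93
Profit = MXN 2,694,429.93 − MXN 2,622,000.00

Profit: MXN 72,429.93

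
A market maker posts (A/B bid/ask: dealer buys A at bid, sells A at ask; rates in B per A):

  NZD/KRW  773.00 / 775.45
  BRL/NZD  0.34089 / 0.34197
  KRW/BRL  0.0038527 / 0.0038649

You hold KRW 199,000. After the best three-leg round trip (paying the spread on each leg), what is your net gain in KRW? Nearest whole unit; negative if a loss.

Net profit: KRW 3,028

Best loop KRW → BRL → NZD → KRW:
KRW 199,000 × 0.0038527 (sell KRW at bid) = BRL 766.69
BRL 766.69 × 0.34089 (sell BRL at bid) = NZD 261.36
NZD 261.36 × 773.00 (sell NZD at bid) = KRW 202,028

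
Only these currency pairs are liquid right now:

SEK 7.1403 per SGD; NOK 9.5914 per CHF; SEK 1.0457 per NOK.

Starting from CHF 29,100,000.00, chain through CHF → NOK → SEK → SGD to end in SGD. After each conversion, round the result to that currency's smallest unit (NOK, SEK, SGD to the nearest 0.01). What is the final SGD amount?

SGD 40,875,741.23

CHF 29,100,000.00 × 9.5914 = NOK 279,109,740.00
NOK 279,109,740.00 × 1.0457 = SEK 291,865,055.12
SEK 291,865,055.12 ÷ 7.1403 = SGD 40,875,741.23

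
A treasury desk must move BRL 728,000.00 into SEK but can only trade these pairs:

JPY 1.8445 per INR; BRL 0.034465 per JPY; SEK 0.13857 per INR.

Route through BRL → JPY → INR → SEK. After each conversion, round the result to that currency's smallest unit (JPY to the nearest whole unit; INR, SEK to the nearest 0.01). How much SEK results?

BRL 728,000.00 ÷ 0.034465 = JPY 21,122,878
JPY 21,122,878 ÷ 1.8445 = INR 11,451,817.84
INR 11,451,817.84 × 0.13857 = SEK 1,586,878.40

SEK 1,586,878.40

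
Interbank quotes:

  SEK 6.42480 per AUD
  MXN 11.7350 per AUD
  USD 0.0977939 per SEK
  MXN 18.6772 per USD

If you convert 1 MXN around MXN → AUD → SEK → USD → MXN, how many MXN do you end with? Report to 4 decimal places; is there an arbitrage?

1.0000 (no arbitrage)

Around MXN → AUD → SEK → USD → MXN: 1 ÷ 11.7350 × 6.42480 × 0.0977939 × 18.6772 = 1.000000
Product ≈ 1 (deviation 0.000%, within rounding noise).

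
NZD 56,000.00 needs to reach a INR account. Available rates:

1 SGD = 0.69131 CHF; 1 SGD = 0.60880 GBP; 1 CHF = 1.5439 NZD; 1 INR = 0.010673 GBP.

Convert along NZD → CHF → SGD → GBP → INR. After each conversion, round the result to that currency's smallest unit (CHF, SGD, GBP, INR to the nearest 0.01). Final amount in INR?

NZD 56,000.00 ÷ 1.5439 = CHF 36,271.78
CHF 36,271.78 ÷ 0.69131 = SGD 52,468.18
SGD 52,468.18 × 0.60880 = GBP 31,942.63
GBP 31,942.63 ÷ 0.010673 = INR 2,992,844.56

INR 2,992,844.56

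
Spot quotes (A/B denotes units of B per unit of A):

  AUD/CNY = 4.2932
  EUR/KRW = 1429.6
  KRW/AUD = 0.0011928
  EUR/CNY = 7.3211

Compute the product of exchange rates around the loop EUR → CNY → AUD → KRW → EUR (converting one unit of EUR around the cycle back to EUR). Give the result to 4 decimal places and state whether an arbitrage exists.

1.0000 (no arbitrage)

Around EUR → CNY → AUD → KRW → EUR: 1 × 7.3211 ÷ 4.2932 ÷ 0.0011928 ÷ 1429.6 = 1.000030
Product ≈ 1 (deviation 0.003%, within rounding noise).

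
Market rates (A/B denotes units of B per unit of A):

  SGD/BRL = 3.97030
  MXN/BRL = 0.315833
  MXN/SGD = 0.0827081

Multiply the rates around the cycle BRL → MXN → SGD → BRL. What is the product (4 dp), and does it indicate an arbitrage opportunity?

Around BRL → MXN → SGD → BRL: 1 ÷ 0.315833 × 0.0827081 × 3.97030 = 1.039714
Product > 1; profitable direction is BRL → MXN → SGD → BRL.

1.0397 (arbitrage exists)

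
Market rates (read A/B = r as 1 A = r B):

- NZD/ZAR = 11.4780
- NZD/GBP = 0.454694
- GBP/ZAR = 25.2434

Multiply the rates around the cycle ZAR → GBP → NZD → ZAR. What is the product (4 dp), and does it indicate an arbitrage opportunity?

1.0000 (no arbitrage)

Around ZAR → GBP → NZD → ZAR: 1 ÷ 25.2434 ÷ 0.454694 × 11.4780 = 0.999998
Product ≈ 1 (deviation 0.000%, within rounding noise).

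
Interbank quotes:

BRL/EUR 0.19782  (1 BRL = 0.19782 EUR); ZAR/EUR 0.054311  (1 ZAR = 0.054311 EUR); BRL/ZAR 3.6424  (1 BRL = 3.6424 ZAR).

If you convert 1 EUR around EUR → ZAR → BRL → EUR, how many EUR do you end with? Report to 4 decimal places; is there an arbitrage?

1.0000 (no arbitrage)

Around EUR → ZAR → BRL → EUR: 1 ÷ 0.054311 ÷ 3.6424 × 0.19782 = 0.999988
Product ≈ 1 (deviation 0.001%, within rounding noise).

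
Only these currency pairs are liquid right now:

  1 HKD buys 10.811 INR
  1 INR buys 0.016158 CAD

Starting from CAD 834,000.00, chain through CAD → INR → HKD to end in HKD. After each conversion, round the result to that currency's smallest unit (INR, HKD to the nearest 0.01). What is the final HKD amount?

HKD 4,774,331.60

CAD 834,000.00 ÷ 0.016158 = INR 51,615,298.92
INR 51,615,298.92 ÷ 10.811 = HKD 4,774,331.60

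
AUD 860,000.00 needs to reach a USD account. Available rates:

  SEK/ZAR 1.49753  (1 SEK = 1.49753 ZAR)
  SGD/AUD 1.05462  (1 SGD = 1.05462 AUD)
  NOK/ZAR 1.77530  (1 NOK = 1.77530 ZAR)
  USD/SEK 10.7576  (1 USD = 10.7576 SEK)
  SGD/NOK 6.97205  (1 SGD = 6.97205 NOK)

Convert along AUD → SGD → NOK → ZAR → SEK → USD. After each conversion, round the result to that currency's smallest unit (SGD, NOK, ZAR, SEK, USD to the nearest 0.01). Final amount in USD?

AUD 860,000.00 ÷ 1.05462 = SGD 815,459.60
SGD 815,459.60 × 6.97205 = NOK 5,685,425.10
NOK 5,685,425.10 × 1.77530 = ZAR 10,093,335.18
ZAR 10,093,335.18 ÷ 1.49753 = SEK 6,739,988.63
SEK 6,739,988.63 ÷ 10.7576 = USD 626,532.74

USD 626,532.74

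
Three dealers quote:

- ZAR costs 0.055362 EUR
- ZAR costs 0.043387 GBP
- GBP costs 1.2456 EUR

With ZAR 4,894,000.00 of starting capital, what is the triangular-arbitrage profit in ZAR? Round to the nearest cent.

Profitable loop is ZAR → EUR → GBP → ZAR:
ZAR 4,894,000.00 × 0.055362 = EUR 270,941.63
EUR 270,941.63 ÷ 1.2456 = GBP 217,518.97
GBP 217,518.97 ÷ 0.043387 = ZAR 5,013,459.54
Profit = ZAR 5,013,459.54 − ZAR 4,894,000.00

Profit: ZAR 119,459.54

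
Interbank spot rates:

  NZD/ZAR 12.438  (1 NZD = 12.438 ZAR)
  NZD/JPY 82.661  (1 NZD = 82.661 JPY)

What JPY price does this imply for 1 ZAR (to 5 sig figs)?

1 ZAR ÷ 12.438 = 0.0803988 NZD
0.0803988 NZD × 82.661 = 6.64584 JPY

ZAR/JPY = 6.6458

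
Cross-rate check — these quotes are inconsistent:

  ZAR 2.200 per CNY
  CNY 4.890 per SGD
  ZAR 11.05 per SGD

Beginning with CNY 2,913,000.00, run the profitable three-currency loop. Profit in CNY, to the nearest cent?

Profit: CNY 79,066.37

Profitable loop is CNY → SGD → ZAR → CNY:
CNY 2,913,000.00 ÷ 4.890 = SGD 595,705.52
SGD 595,705.52 × 11.05 = ZAR 6,582,546.01
ZAR 6,582,546.01 ÷ 2.200 = CNY 2,992,066.37
Profit = CNY 2,992,066.37 − CNY 2,913,000.00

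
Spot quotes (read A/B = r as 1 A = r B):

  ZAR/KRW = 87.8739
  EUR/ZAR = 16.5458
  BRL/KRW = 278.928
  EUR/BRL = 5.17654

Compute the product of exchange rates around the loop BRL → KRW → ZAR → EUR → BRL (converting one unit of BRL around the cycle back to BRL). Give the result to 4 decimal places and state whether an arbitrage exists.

0.9931 (arbitrage exists)

Around BRL → KRW → ZAR → EUR → BRL: 1 × 278.928 ÷ 87.8739 ÷ 16.5458 × 5.17654 = 0.993079
Product < 1; profitable direction is BRL → EUR → ZAR → KRW → BRL.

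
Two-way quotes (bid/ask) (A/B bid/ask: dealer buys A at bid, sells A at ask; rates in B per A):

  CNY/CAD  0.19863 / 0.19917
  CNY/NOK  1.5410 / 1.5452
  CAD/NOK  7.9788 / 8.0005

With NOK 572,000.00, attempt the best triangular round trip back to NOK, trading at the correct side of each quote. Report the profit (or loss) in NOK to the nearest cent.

Best loop NOK → CNY → CAD → NOK:
NOK 572,000.00 ÷ 1.5452 (buy CNY at ask) = CNY 370,178.62
CNY 370,178.62 × 0.19863 (sell CNY at bid) = CAD 73,528.58
CAD 73,528.58 × 7.9788 (sell CAD at bid) = NOK 586,669.82

Net profit: NOK 14,669.82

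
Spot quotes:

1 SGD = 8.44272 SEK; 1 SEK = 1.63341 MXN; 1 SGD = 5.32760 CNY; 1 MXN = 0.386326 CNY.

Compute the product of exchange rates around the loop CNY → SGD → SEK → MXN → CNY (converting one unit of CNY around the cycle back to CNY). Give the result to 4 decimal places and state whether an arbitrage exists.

1.0000 (no arbitrage)

Around CNY → SGD → SEK → MXN → CNY: 1 ÷ 5.32760 × 8.44272 × 1.63341 × 0.386326 = 1.000000
Product ≈ 1 (deviation 0.000%, within rounding noise).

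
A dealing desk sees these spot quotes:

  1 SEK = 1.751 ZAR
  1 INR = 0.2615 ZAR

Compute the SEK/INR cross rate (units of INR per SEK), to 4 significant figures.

SEK/INR = 6.696

1 SEK × 1.751 = 1.751 ZAR
1.751 ZAR ÷ 0.2615 = 6.69598 INR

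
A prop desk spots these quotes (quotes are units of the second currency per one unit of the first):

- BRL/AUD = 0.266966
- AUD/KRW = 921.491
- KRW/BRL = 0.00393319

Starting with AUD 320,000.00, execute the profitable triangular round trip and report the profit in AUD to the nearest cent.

Profit: AUD 10,718.13

Profitable loop is AUD → BRL → KRW → AUD:
AUD 320,000.00 ÷ 0.266966 = BRL 1,198,654.51
BRL 1,198,654.51 ÷ 0.00393319 = KRW 304,753,778
KRW 304,753,778 ÷ 921.491 = AUD 330,718.13
Profit = AUD 330,718.13 − AUD 320,000.00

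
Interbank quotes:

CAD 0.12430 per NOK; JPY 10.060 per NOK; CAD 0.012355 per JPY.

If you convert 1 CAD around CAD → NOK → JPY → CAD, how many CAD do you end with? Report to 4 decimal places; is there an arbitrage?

Around CAD → NOK → JPY → CAD: 1 ÷ 0.12430 × 10.060 × 0.012355 = 0.999930
Product ≈ 1 (deviation 0.007%, within rounding noise).

0.9999 (no arbitrage)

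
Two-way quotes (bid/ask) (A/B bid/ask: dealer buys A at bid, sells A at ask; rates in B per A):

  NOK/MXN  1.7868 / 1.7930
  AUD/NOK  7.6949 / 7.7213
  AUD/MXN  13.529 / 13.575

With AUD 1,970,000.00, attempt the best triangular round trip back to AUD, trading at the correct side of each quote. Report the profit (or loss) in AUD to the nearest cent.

Net profit: AUD 25,286.72

Best loop AUD → NOK → MXN → AUD:
AUD 1,970,000.00 × 7.6949 (sell AUD at bid) = NOK 15,158,953.00
NOK 15,158,953.00 × 1.7868 (sell NOK at bid) = MXN 27,086,017.22
MXN 27,086,017.22 ÷ 13.575 (buy AUD at ask) = AUD 1,995,286.72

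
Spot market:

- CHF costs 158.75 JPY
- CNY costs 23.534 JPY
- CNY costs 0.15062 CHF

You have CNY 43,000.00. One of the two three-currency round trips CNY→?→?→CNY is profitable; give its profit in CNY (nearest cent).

Profit: CNY 688.70

Profitable loop is CNY → CHF → JPY → CNY:
CNY 43,000.00 × 0.15062 = CHF 6,476.66
CHF 6,476.66 × 158.75 = JPY 1,028,170
JPY 1,028,170 ÷ 23.534 = CNY 43,688.70
Profit = CNY 43,688.70 − CNY 43,000.00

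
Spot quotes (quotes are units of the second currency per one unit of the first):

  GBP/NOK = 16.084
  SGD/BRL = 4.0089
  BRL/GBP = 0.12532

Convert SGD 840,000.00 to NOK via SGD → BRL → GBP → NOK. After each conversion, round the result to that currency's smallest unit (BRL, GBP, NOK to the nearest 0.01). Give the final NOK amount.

SGD 840,000.00 × 4.0089 = BRL 3,367,476.00
BRL 3,367,476.00 × 0.12532 = GBP 422,012.09
GBP 422,012.09 × 16.084 = NOK 6,787,642.46

NOK 6,787,642.46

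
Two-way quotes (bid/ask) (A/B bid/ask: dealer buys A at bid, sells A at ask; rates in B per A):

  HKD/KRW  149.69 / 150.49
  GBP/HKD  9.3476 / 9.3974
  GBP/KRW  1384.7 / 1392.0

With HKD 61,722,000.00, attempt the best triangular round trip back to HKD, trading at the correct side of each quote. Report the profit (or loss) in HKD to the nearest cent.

Best loop HKD → KRW → GBP → HKD:
HKD 61,722,000.00 × 149.69 (sell HKD at bid) = KRW 9,239,166,180
KRW 9,239,166,180 ÷ 1392.0 (buy GBP at ask) = GBP 6,637,332.03
GBP 6,637,332.03 × 9.3476 (sell GBP at bid) = HKD 62,043,124.84

Net profit: HKD 321,124.84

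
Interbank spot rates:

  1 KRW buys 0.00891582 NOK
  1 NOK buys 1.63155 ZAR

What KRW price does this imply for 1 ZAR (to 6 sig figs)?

1 ZAR ÷ 1.63155 = 0.612914 NOK
0.612914 NOK ÷ 0.00891582 = 68.7446 KRW

ZAR/KRW = 68.7446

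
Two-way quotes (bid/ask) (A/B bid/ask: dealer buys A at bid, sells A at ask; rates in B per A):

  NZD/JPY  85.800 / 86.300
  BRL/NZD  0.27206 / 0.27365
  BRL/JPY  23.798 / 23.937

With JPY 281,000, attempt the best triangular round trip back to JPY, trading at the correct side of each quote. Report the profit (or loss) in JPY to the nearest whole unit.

Net profit: JPY 2,166

Best loop JPY → NZD → BRL → JPY:
JPY 281,000 ÷ 86.300 (buy NZD at ask) = NZD 3,256.08
NZD 3,256.08 ÷ 0.27365 (buy BRL at ask) = BRL 11,898.72
BRL 11,898.72 × 23.798 (sell BRL at bid) = JPY 283,166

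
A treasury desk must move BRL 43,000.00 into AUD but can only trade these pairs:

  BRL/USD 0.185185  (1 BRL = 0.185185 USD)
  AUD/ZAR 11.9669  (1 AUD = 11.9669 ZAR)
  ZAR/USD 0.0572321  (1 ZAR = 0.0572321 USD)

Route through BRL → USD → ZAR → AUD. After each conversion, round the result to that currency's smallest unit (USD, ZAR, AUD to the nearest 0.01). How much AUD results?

AUD 11,626.60

BRL 43,000.00 × 0.185185 = USD 7,962.95
USD 7,962.95 ÷ 0.0572321 = ZAR 139,134.33
ZAR 139,134.33 ÷ 11.9669 = AUD 11,626.60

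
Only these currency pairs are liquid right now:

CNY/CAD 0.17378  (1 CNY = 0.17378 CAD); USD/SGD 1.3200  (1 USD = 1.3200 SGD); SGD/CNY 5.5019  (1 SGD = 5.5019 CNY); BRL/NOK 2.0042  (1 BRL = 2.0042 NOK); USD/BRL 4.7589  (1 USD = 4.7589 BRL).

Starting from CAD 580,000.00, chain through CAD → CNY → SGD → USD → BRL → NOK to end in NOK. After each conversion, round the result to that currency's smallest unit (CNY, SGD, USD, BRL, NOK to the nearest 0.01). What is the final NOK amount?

NOK 4,383,179.09

CAD 580,000.00 ÷ 0.17378 = CNY 3,337,553.23
CNY 3,337,553.23 ÷ 5.5019 = SGD 606,618.30
SGD 606,618.30 ÷ 1.3200 = USD 459,559.32
USD 459,559.32 × 4.7589 = BRL 2,186,996.85
BRL 2,186,996.85 × 2.0042 = NOK 4,383,179.09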